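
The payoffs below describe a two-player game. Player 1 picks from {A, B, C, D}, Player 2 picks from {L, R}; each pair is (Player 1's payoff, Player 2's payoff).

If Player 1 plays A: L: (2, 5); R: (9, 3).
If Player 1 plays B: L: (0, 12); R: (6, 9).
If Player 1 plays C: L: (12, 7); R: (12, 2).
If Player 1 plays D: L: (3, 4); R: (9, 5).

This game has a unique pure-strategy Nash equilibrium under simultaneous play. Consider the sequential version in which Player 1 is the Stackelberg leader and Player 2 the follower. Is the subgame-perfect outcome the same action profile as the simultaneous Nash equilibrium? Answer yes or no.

yes

Player 2 best-responds to each possible Player 1 move:
- A → Player 2 plays L (best of 5, 3); Player 1 gets 2.
- B → Player 2 plays L (best of 12, 9); Player 1 gets 0.
- C → Player 2 plays L (best of 7, 2); Player 1 gets 12.
- D → Player 2 plays R (best of 4, 5); Player 1 gets 9.
Maximizing over 2, 0, 12, 9, Player 1 chooses C. Subgame-perfect outcome: (C, L) with payoffs (12, 7).
For the simultaneous game, intersect best replies.
Player 1's best replies: L→C; R→C.
Player 2's best replies: A→L; B→L; C→L; D→R.
Only (C, L) has each player best-responding; Nash payoffs (12, 7).
Sequential outcome (C, L) coincides with the Nash profile (C, L).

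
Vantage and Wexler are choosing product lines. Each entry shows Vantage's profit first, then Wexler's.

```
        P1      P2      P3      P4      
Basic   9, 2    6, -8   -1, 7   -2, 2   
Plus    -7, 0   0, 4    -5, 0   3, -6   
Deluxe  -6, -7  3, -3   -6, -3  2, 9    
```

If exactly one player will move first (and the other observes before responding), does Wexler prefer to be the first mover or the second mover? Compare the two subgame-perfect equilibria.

second

If Vantage leads: Wexler's best replies are Basic→P3, Plus→P2, Deluxe→P4; Vantage's induced payoffs -1, 0, 2; outcome (Deluxe, P4), payoffs (2, 9).
If Wexler leads: Vantage's best replies are P1→Basic, P2→Basic, P3→Basic, P4→Plus; Wexler's induced payoffs 2, -8, 7, -6; outcome (Basic, P3), payoffs (-1, 7).
Wexler gets 7 moving first and 9 moving second, so Wexler prefers to move second.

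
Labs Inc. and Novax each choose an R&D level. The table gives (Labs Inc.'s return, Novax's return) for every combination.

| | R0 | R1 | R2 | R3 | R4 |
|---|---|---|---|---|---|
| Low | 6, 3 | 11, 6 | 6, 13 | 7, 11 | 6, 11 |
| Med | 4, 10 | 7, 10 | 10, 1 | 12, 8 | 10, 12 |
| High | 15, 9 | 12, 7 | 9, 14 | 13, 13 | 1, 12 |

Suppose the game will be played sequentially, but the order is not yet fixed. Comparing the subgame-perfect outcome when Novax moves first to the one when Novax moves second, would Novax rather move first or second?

first

If Labs Inc. leads: Novax's best replies are Low→R2, Med→R4, High→R2; Labs Inc.'s induced payoffs 6, 10, 9; outcome (Med, R4), payoffs (10, 12).
If Novax leads: Labs Inc.'s best replies are R0→High, R1→High, R2→Med, R3→High, R4→Med; Novax's induced payoffs 9, 7, 1, 13, 12; outcome (High, R3), payoffs (13, 13).
Novax gets 13 moving first and 12 moving second, so Novax prefers to move first.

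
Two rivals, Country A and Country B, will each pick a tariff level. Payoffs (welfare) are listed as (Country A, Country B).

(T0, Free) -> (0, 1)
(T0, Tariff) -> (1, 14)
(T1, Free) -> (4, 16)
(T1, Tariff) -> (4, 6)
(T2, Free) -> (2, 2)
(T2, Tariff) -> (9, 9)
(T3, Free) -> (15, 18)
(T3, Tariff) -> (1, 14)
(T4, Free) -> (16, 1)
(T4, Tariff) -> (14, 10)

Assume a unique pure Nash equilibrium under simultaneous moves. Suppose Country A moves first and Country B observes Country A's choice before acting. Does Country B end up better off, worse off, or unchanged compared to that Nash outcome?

Work backward from Country B's decision.
- T0 → Country B plays Tariff (best of 1, 14); Country A gets 1.
- T1 → Country B plays Free (best of 16, 6); Country A gets 4.
- T2 → Country B plays Tariff (best of 2, 9); Country A gets 9.
- T3 → Country B plays Free (best of 18, 14); Country A gets 15.
- T4 → Country B plays Tariff (best of 1, 10); Country A gets 14.
Maximizing over 1, 4, 9, 15, 14, Country A chooses T3. Subgame-perfect outcome: (T3, Free) with payoffs (15, 18).
Under simultaneous play:
Country A's best replies: Free→T4; Tariff→T4.
Country B's best replies: T0→Tariff; T1→Free; T2→Tariff; T3→Free; T4→Tariff.
The unique mutual best reply is (T4, Tariff), giving (14, 10).
Country B earns 18 sequentially versus 10 at the Nash outcome: better off.

better off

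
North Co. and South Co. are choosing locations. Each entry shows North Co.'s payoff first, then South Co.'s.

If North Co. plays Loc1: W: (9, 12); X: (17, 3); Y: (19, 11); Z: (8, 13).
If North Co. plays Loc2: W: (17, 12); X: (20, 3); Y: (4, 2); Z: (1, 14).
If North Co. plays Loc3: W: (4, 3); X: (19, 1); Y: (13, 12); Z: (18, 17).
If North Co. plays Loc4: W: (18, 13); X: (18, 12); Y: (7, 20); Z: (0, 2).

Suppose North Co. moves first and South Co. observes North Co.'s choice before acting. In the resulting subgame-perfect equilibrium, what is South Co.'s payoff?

17

Solve by backward induction (North Co. leads).
- Loc1: BR = Z, leader payoff 8.
- Loc2: BR = Z, leader payoff 1.
- Loc3: BR = Z, leader payoff 18.
- Loc4: BR = Y, leader payoff 7.
Among 8, 1, 18, 7, the best is 18 at Loc3. Subgame-perfect outcome: (Loc3, Z) with payoffs (18, 17).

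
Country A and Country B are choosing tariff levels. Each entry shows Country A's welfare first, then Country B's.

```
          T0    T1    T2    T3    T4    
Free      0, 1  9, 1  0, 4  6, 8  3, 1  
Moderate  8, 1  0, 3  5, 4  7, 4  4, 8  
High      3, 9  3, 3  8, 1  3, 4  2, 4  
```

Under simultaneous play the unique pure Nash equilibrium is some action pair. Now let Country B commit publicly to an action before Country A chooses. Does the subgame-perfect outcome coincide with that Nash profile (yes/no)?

Country A best-responds to each possible Country B move:
- T0: BR = Moderate, leader payoff 1.
- T1: BR = Free, leader payoff 1.
- T2: BR = High, leader payoff 1.
- T3: BR = Moderate, leader payoff 4.
- T4: BR = Moderate, leader payoff 8.
Maximizing over 1, 1, 1, 4, 8, Country B chooses T4. Subgame-perfect outcome: (Moderate, T4) with payoffs (4, 8).
For the simultaneous game, intersect best replies.
Country A's best replies: T0→Moderate; T1→Free; T2→High; T3→Moderate; T4→Moderate.
Country B's best replies: Free→T3; Moderate→T4; High→T0.
Only (Moderate, T4) has each player best-responding; Nash payoffs (4, 8).
Sequential outcome (Moderate, T4) coincides with the Nash profile (Moderate, T4).

yes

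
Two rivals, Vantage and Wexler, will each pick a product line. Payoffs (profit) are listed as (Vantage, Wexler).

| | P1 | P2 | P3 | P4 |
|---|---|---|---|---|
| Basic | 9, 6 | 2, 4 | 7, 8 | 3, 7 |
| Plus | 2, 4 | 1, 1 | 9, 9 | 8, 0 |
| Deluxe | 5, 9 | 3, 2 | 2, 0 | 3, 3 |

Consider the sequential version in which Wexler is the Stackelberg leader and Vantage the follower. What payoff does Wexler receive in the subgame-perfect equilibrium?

9

Work backward from Vantage's decision.
- P1: BR = Basic, leader payoff 6.
- P2: BR = Deluxe, leader payoff 2.
- P3: BR = Plus, leader payoff 9.
- P4: BR = Plus, leader payoff 0.
Maximizing over 6, 2, 9, 0, Wexler chooses P3. Subgame-perfect outcome: (Plus, P3) with payoffs (9, 9).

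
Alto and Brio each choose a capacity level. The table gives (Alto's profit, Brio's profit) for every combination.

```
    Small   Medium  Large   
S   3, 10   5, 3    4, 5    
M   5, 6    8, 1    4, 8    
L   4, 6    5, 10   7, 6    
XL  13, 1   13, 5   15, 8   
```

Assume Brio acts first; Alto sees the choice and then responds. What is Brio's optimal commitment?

Large

Alto best-responds to each possible Brio move:
- Small → Alto plays XL (best of 3, 5, 4, 13); Brio gets 1.
- Medium → Alto plays XL (best of 5, 8, 5, 13); Brio gets 5.
- Large → Alto plays XL (best of 4, 4, 7, 15); Brio gets 8.
Among 1, 5, 8, the best is 8 at Large. Subgame-perfect outcome: (XL, Large) with payoffs (15, 8).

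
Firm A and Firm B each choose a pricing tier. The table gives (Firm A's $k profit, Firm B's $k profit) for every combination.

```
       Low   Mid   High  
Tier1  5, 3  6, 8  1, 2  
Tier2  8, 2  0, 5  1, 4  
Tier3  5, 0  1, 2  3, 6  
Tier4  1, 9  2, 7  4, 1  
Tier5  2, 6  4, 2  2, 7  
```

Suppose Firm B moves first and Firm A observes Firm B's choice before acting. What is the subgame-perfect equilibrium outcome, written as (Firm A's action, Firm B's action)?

(Tier1, Mid)

Solve by backward induction (Firm B leads).
- Low → Firm A plays Tier2 (best of 5, 8, 5, 1, 2); Firm B gets 2.
- Mid → Firm A plays Tier1 (best of 6, 0, 1, 2, 4); Firm B gets 8.
- High → Firm A plays Tier4 (best of 1, 1, 3, 4, 2); Firm B gets 1.
Firm B's induced payoffs are 2, 8, 1, so Firm B commits to Mid. Subgame-perfect outcome: (Tier1, Mid) with payoffs (6, 8).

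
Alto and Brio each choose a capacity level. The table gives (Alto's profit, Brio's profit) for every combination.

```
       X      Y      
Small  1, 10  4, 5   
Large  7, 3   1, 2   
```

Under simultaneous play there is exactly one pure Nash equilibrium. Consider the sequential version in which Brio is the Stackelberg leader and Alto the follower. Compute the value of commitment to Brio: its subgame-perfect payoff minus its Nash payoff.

Solve by backward induction (Brio leads).
- X: BR = Large, leader payoff 3.
- Y: BR = Small, leader payoff 5.
Among 3, 5, the best is 5 at Y. Subgame-perfect outcome: (Small, Y) with payoffs (4, 5).
Under simultaneous play:
Alto's best replies: X→Large; Y→Small.
Brio's best replies: Small→X; Large→X.
The unique mutual best reply is (Large, X), giving (7, 3).
Brio's commitment gain: 5 − 3 = 2.

2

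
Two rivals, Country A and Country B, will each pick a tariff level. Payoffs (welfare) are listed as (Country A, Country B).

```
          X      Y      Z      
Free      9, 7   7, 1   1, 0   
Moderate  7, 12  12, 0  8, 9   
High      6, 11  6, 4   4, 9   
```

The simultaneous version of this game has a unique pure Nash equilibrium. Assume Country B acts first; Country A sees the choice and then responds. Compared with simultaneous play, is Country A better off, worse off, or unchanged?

Work backward from Country A's decision.
- X: BR = Free, leader payoff 7.
- Y: BR = Moderate, leader payoff 0.
- Z: BR = Moderate, leader payoff 9.
Among 7, 0, 9, the best is 9 at Z. Subgame-perfect outcome: (Moderate, Z) with payoffs (8, 9).
For the simultaneous game, intersect best replies.
Country A's best replies: X→Free; Y→Moderate; Z→Moderate.
Country B's best replies: Free→X; Moderate→X; High→X.
Only (Free, X) has each player best-responding; Nash payoffs (9, 7).
Country A earns 8 sequentially versus 9 at the Nash outcome: worse off.

worse off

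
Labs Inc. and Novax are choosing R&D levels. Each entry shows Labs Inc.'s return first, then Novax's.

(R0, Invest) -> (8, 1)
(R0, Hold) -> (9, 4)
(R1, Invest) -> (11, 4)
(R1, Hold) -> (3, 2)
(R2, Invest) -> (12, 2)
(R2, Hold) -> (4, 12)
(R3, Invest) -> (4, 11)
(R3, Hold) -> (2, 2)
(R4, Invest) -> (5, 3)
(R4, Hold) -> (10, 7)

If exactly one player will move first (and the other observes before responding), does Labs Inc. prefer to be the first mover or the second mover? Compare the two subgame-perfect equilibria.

If Labs Inc. leads: Novax's best replies are R0→Hold, R1→Invest, R2→Hold, R3→Invest, R4→Hold; Labs Inc.'s induced payoffs 9, 11, 4, 4, 10; outcome (R1, Invest), payoffs (11, 4).
If Novax leads: Labs Inc.'s best replies are Invest→R2, Hold→R4; Novax's induced payoffs 2, 7; outcome (R4, Hold), payoffs (10, 7).
Labs Inc. gets 11 moving first and 10 moving second, so Labs Inc. prefers to move first.

first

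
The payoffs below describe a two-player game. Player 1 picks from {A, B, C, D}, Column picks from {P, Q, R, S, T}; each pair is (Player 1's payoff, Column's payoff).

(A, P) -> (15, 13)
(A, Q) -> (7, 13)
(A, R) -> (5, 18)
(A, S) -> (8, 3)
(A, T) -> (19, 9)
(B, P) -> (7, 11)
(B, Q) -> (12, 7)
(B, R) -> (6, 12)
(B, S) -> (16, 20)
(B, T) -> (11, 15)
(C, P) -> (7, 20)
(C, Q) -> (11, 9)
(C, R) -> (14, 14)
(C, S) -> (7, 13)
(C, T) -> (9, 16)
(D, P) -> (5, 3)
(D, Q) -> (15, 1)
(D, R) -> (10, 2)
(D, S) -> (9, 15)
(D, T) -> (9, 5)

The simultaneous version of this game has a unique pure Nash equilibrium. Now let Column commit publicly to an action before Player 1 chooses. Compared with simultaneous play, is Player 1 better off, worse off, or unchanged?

unchanged

Solve by backward induction (Column leads).
- P: BR = A, leader payoff 13.
- Q: BR = D, leader payoff 1.
- R: BR = C, leader payoff 14.
- S: BR = B, leader payoff 20.
- T: BR = A, leader payoff 9.
Among 13, 1, 14, 20, 9, the best is 20 at S. Subgame-perfect outcome: (B, S) with payoffs (16, 20).
For the simultaneous game, intersect best replies.
Player 1's best replies: P→A; Q→D; R→C; S→B; T→A.
Column's best replies: A→R; B→S; C→P; D→S.
The unique mutual best reply is (B, S), giving (16, 20).
Player 1 earns 16 sequentially versus 16 at the Nash outcome: unchanged.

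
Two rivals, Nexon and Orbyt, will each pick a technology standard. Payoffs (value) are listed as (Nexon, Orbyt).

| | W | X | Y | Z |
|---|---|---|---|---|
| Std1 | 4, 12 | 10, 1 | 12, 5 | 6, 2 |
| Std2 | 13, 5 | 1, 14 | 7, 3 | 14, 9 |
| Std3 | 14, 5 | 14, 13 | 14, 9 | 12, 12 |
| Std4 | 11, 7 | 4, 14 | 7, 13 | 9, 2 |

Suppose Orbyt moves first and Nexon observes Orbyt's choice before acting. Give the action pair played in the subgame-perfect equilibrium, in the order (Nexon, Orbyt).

(Std3, X)

Backward induction with Orbyt moving first.
- W: BR = Std3, leader payoff 5.
- X: BR = Std3, leader payoff 13.
- Y: BR = Std3, leader payoff 9.
- Z: BR = Std2, leader payoff 9.
Among 5, 13, 9, 9, the best is 13 at X. Subgame-perfect outcome: (Std3, X) with payoffs (14, 13).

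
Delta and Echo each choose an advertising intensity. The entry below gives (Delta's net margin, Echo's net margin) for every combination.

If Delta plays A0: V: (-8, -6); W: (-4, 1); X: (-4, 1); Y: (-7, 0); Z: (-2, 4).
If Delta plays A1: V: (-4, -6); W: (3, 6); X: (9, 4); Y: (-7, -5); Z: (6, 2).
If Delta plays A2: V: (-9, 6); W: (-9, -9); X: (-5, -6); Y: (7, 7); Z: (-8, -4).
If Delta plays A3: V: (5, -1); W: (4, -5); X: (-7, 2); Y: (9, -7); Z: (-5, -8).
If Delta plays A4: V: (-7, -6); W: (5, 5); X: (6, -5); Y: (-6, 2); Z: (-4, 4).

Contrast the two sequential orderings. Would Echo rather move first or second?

second

If Delta leads: Echo's best replies are A0→Z, A1→W, A2→Y, A3→X, A4→W; Delta's induced payoffs -2, 3, 7, -7, 5; outcome (A2, Y), payoffs (7, 7).
If Echo leads: Delta's best replies are V→A3, W→A4, X→A1, Y→A3, Z→A1; Echo's induced payoffs -1, 5, 4, -7, 2; outcome (A4, W), payoffs (5, 5).
Echo gets 5 moving first and 7 moving second, so Echo prefers to move second.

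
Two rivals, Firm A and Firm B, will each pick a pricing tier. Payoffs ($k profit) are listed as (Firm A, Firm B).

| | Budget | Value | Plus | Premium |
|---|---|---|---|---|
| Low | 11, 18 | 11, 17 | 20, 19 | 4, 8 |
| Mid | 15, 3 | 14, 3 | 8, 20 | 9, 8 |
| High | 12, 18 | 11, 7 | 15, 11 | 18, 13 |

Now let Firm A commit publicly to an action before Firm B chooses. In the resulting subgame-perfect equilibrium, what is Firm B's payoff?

Firm B best-responds to each possible Firm A move:
- Low: BR = Plus, leader payoff 20.
- Mid: BR = Plus, leader payoff 8.
- High: BR = Budget, leader payoff 12.
Among 20, 8, 12, the best is 20 at Low. Subgame-perfect outcome: (Low, Plus) with payoffs (20, 19).

19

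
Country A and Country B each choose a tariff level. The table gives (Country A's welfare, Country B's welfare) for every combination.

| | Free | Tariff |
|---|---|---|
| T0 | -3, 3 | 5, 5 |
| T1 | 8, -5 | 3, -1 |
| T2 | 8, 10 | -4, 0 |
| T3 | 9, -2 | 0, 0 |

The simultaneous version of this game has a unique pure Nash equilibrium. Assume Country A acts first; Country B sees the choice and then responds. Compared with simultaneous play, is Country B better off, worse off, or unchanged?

Work backward from Country B's decision.
- T0: Country B compares 3, 5 and picks Tariff; Country A would get 5.
- T1: Country B compares -5, -1 and picks Tariff; Country A would get 3.
- T2: Country B compares 10, 0 and picks Free; Country A would get 8.
- T3: Country B compares -2, 0 and picks Tariff; Country A would get 0.
Country A's induced payoffs are 5, 3, 8, 0, so Country A commits to T2. Subgame-perfect outcome: (T2, Free) with payoffs (8, 10).
Under simultaneous play:
Country A's best replies: Free→T3; Tariff→T0.
Country B's best replies: T0→Tariff; T1→Tariff; T2→Free; T3→Tariff.
The unique mutual best reply is (T0, Tariff), giving (5, 5).
Country B earns 10 sequentially versus 5 at the Nash outcome: better off.

better off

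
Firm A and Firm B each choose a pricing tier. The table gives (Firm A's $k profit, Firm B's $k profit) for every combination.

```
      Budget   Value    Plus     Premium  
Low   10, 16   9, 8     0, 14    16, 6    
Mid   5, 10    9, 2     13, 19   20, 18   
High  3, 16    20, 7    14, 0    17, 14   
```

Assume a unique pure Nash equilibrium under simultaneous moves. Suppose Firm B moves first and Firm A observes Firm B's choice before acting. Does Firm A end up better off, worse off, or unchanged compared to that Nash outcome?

Backward induction with Firm B moving first.
- Budget: BR = Low, leader payoff 16.
- Value: BR = High, leader payoff 7.
- Plus: BR = High, leader payoff 0.
- Premium: BR = Mid, leader payoff 18.
Maximizing over 16, 7, 0, 18, Firm B chooses Premium. Subgame-perfect outcome: (Mid, Premium) with payoffs (20, 18).
Now find the simultaneous Nash equilibrium.
Firm A's best replies: Budget→Low; Value→High; Plus→High; Premium→Mid.
Firm B's best replies: Low→Budget; Mid→Plus; High→Budget.
The unique mutual best reply is (Low, Budget), giving (10, 16).
Firm A earns 20 sequentially versus 10 at the Nash outcome: better off.

better off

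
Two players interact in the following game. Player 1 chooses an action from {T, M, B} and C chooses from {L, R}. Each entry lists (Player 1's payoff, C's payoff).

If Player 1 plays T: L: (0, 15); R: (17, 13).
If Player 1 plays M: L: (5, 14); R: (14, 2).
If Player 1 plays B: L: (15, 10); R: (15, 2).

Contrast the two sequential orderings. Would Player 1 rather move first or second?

second

If Player 1 leads: C's best replies are T→L, M→L, B→L; Player 1's induced payoffs 0, 5, 15; outcome (B, L), payoffs (15, 10).
If C leads: Player 1's best replies are L→B, R→T; C's induced payoffs 10, 13; outcome (T, R), payoffs (17, 13).
Player 1 gets 15 moving first and 17 moving second, so Player 1 prefers to move second.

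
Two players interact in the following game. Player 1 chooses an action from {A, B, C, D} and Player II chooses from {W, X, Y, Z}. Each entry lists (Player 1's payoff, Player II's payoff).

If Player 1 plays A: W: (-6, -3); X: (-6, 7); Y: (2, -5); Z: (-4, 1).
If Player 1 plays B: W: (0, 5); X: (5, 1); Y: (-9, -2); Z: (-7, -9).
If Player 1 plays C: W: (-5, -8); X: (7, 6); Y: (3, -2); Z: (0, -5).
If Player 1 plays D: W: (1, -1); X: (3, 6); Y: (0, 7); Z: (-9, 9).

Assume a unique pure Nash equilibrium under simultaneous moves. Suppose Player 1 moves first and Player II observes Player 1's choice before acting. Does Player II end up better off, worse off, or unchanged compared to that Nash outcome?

unchanged

Solve by backward induction (Player 1 leads).
- A → Player II plays X (best of -3, 7, -5, 1); Player 1 gets -6.
- B → Player II plays W (best of 5, 1, -2, -9); Player 1 gets 0.
- C → Player II plays X (best of -8, 6, -2, -5); Player 1 gets 7.
- D → Player II plays Z (best of -1, 6, 7, 9); Player 1 gets -9.
Maximizing over -6, 0, 7, -9, Player 1 chooses C. Subgame-perfect outcome: (C, X) with payoffs (7, 6).
Now find the simultaneous Nash equilibrium.
Player 1's best replies: W→D; X→C; Y→C; Z→C.
Player II's best replies: A→X; B→W; C→X; D→Z.
Only (C, X) has each player best-responding; Nash payoffs (7, 6).
Player II earns 6 sequentially versus 6 at the Nash outcome: unchanged.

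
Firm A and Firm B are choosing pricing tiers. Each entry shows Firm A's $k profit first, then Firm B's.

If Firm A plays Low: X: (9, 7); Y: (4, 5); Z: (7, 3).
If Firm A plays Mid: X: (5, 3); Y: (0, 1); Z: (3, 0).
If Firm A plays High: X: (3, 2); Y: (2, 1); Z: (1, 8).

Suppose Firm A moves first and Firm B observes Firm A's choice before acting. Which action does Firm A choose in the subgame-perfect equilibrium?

Low

Solve by backward induction (Firm A leads).
- Low: BR = X, leader payoff 9.
- Mid: BR = X, leader payoff 5.
- High: BR = Z, leader payoff 1.
Among 9, 5, 1, the best is 9 at Low. Subgame-perfect outcome: (Low, X) with payoffs (9, 7).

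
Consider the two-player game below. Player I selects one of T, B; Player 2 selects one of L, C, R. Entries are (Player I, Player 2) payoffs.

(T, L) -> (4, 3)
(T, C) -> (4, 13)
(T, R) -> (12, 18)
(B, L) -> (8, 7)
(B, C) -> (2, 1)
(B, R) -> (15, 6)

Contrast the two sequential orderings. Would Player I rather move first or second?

first

If Player I leads: Player 2's best replies are T→R, B→L; Player I's induced payoffs 12, 8; outcome (T, R), payoffs (12, 18).
If Player 2 leads: Player I's best replies are L→B, C→T, R→B; Player 2's induced payoffs 7, 13, 6; outcome (T, C), payoffs (4, 13).
Player I gets 12 moving first and 4 moving second, so Player I prefers to move first.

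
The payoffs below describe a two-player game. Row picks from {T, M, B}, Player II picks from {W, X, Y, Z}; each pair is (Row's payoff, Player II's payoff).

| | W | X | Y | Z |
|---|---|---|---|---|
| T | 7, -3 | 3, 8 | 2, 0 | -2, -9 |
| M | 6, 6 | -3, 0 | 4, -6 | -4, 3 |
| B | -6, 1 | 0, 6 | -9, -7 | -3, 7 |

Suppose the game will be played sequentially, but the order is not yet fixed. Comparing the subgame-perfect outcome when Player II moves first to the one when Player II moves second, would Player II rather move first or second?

If Row leads: Player II's best replies are T→X, M→W, B→Z; Row's induced payoffs 3, 6, -3; outcome (M, W), payoffs (6, 6).
If Player II leads: Row's best replies are W→T, X→T, Y→M, Z→T; Player II's induced payoffs -3, 8, -6, -9; outcome (T, X), payoffs (3, 8).
Player II gets 8 moving first and 6 moving second, so Player II prefers to move first.

first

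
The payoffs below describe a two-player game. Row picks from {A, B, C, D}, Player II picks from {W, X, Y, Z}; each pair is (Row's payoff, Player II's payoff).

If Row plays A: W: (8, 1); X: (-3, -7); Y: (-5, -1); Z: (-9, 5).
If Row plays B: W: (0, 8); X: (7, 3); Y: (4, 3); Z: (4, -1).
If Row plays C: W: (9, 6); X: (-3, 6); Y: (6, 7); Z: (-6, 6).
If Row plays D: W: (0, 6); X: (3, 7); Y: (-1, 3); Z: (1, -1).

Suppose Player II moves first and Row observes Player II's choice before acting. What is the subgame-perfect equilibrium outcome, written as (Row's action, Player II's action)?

Solve by backward induction (Player II leads).
- W: Row compares 8, 0, 9, 0 and picks C; Player II would get 6.
- X: Row compares -3, 7, -3, 3 and picks B; Player II would get 3.
- Y: Row compares -5, 4, 6, -1 and picks C; Player II would get 7.
- Z: Row compares -9, 4, -6, 1 and picks B; Player II would get -1.
Maximizing over 6, 3, 7, -1, Player II chooses Y. Subgame-perfect outcome: (C, Y) with payoffs (6, 7).

(C, Y)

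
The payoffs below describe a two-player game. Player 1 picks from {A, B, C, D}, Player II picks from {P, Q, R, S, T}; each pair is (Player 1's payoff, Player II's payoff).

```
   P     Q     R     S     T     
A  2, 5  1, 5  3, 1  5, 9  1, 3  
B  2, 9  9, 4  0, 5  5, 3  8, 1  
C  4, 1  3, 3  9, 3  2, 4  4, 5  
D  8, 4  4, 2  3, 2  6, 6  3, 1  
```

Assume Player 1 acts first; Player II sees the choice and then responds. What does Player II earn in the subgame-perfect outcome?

Work backward from Player II's decision.
- A → Player II plays S (best of 5, 5, 1, 9, 3); Player 1 gets 5.
- B → Player II plays P (best of 9, 4, 5, 3, 1); Player 1 gets 2.
- C → Player II plays T (best of 1, 3, 3, 4, 5); Player 1 gets 4.
- D → Player II plays S (best of 4, 2, 2, 6, 1); Player 1 gets 6.
Player 1's induced payoffs are 5, 2, 4, 6, so Player 1 commits to D. Subgame-perfect outcome: (D, S) with payoffs (6, 6).

6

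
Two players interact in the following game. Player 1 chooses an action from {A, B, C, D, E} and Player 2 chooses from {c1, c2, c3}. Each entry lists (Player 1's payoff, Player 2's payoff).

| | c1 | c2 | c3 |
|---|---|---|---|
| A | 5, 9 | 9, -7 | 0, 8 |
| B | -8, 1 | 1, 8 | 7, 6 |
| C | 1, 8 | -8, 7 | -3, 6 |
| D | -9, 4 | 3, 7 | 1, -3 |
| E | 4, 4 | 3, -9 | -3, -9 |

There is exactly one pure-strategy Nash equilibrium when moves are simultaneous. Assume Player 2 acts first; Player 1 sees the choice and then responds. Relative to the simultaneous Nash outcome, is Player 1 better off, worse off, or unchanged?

unchanged

Solve by backward induction (Player 2 leads).
- c1: BR = A, leader payoff 9.
- c2: BR = A, leader payoff -7.
- c3: BR = B, leader payoff 6.
Player 2's induced payoffs are 9, -7, 6, so Player 2 commits to c1. Subgame-perfect outcome: (A, c1) with payoffs (5, 9).
Now find the simultaneous Nash equilibrium.
Player 1's best replies: c1→A; c2→A; c3→B.
Player 2's best replies: A→c1; B→c2; C→c1; D→c2; E→c1.
The unique mutual best reply is (A, c1), giving (5, 9).
Player 1 earns 5 sequentially versus 5 at the Nash outcome: unchanged.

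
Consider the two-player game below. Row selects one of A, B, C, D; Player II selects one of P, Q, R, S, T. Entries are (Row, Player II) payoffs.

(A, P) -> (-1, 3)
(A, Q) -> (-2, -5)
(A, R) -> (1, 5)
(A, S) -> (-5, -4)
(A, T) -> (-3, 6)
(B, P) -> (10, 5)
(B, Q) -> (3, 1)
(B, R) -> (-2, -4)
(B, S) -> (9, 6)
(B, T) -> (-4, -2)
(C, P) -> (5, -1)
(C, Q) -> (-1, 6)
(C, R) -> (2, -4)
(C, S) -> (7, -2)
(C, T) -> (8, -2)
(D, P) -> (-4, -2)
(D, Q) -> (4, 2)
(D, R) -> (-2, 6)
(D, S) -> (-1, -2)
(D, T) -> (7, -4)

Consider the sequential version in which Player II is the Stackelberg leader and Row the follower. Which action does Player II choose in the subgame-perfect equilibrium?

S

Work backward from Row's decision.
- P → Row plays B (best of -1, 10, 5, -4); Player II gets 5.
- Q → Row plays D (best of -2, 3, -1, 4); Player II gets 2.
- R → Row plays C (best of 1, -2, 2, -2); Player II gets -4.
- S → Row plays B (best of -5, 9, 7, -1); Player II gets 6.
- T → Row plays C (best of -3, -4, 8, 7); Player II gets -2.
Among 5, 2, -4, 6, -2, the best is 6 at S. Subgame-perfect outcome: (B, S) with payoffs (9, 6).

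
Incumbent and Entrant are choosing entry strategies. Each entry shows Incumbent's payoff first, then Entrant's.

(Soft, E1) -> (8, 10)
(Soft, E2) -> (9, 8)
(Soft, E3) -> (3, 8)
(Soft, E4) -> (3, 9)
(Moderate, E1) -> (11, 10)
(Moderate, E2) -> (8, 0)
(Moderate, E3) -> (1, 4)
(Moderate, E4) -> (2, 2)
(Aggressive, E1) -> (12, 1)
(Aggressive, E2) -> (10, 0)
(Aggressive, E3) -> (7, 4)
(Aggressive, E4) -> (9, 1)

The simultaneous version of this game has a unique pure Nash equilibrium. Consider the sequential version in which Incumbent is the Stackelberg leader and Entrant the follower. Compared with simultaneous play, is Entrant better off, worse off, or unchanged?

Work backward from Entrant's decision.
- Soft → Entrant plays E1 (best of 10, 8, 8, 9); Incumbent gets 8.
- Moderate → Entrant plays E1 (best of 10, 0, 4, 2); Incumbent gets 11.
- Aggressive → Entrant plays E3 (best of 1, 0, 4, 1); Incumbent gets 7.
Among 8, 11, 7, the best is 11 at Moderate. Subgame-perfect outcome: (Moderate, E1) with payoffs (11, 10).
For the simultaneous game, intersect best replies.
Incumbent's best replies: E1→Aggressive; E2→Aggressive; E3→Aggressive; E4→Aggressive.
Entrant's best replies: Soft→E1; Moderate→E1; Aggressive→E3.
The unique mutual best reply is (Aggressive, E3), giving (7, 4).
Entrant earns 10 sequentially versus 4 at the Nash outcome: better off.

better off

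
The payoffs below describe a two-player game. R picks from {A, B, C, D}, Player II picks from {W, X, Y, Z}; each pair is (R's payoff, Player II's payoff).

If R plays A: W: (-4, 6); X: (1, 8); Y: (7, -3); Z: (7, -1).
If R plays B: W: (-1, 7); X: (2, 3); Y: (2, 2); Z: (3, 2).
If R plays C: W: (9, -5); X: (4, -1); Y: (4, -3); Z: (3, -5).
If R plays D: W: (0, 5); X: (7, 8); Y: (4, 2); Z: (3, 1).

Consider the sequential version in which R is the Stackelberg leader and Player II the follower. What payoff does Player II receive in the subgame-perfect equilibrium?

Player II best-responds to each possible R move:
- A: Player II compares 6, 8, -3, -1 and picks X; R would get 1.
- B: Player II compares 7, 3, 2, 2 and picks W; R would get -1.
- C: Player II compares -5, -1, -3, -5 and picks X; R would get 4.
- D: Player II compares 5, 8, 2, 1 and picks X; R would get 7.
Maximizing over 1, -1, 4, 7, R chooses D. Subgame-perfect outcome: (D, X) with payoffs (7, 8).

8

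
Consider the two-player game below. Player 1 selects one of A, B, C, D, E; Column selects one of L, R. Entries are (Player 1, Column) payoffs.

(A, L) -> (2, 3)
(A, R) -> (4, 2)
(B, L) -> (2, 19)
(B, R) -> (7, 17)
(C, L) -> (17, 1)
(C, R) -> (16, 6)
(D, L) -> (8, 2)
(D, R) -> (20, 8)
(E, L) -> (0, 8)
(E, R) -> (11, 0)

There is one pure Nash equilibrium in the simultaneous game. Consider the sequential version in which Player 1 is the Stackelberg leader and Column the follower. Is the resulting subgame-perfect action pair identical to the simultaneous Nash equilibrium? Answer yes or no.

Backward induction with Player 1 moving first.
- A: BR = L, leader payoff 2.
- B: BR = L, leader payoff 2.
- C: BR = R, leader payoff 16.
- D: BR = R, leader payoff 20.
- E: BR = L, leader payoff 0.
Player 1's induced payoffs are 2, 2, 16, 20, 0, so Player 1 commits to D. Subgame-perfect outcome: (D, R) with payoffs (20, 8).
Now find the simultaneous Nash equilibrium.
Player 1's best replies: L→C; R→D.
Column's best replies: A→L; B→L; C→R; D→R; E→L.
Only (D, R) has each player best-responding; Nash payoffs (20, 8).
Sequential outcome (D, R) coincides with the Nash profile (D, R).

yes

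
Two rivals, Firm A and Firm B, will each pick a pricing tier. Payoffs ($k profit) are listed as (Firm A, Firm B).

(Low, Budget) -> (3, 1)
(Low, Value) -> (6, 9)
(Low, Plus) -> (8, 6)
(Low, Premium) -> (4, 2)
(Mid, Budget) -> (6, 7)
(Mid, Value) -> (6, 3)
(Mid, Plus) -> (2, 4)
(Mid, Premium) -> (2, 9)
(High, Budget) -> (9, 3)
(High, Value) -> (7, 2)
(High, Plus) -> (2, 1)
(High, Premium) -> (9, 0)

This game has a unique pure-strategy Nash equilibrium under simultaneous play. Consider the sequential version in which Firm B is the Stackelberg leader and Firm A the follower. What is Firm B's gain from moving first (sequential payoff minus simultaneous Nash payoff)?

3

Solve by backward induction (Firm B leads).
- Budget: BR = High, leader payoff 3.
- Value: BR = High, leader payoff 2.
- Plus: BR = Low, leader payoff 6.
- Premium: BR = High, leader payoff 0.
Firm B's induced payoffs are 3, 2, 6, 0, so Firm B commits to Plus. Subgame-perfect outcome: (Low, Plus) with payoffs (8, 6).
For the simultaneous game, intersect best replies.
Firm A's best replies: Budget→High; Value→High; Plus→Low; Premium→High.
Firm B's best replies: Low→Value; Mid→Premium; High→Budget.
The unique mutual best reply is (High, Budget), giving (9, 3).
Firm B's commitment gain: 6 − 3 = 3.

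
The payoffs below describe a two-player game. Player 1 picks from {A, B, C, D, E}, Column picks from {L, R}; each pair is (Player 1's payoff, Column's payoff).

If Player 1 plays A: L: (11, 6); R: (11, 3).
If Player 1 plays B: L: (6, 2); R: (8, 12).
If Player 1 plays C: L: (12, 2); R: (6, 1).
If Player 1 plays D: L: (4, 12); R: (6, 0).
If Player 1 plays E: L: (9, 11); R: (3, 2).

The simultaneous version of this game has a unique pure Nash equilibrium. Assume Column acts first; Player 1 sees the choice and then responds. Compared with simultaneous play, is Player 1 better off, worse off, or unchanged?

Backward induction with Column moving first.
- L: BR = C, leader payoff 2.
- R: BR = A, leader payoff 3.
Maximizing over 2, 3, Column chooses R. Subgame-perfect outcome: (A, R) with payoffs (11, 3).
Now find the simultaneous Nash equilibrium.
Player 1's best replies: L→C; R→A.
Column's best replies: A→L; B→R; C→L; D→L; E→L.
The unique mutual best reply is (C, L), giving (12, 2).
Player 1 earns 11 sequentially versus 12 at the Nash outcome: worse off.

worse off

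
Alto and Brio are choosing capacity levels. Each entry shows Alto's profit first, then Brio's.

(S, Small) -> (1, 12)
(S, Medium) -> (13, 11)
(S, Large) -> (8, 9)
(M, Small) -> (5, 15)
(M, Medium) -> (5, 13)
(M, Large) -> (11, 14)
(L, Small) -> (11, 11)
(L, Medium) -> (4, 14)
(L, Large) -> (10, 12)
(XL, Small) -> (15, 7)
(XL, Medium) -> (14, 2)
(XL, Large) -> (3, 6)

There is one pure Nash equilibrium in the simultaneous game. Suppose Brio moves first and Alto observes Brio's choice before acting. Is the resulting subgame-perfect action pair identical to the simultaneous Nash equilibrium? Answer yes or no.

Solve by backward induction (Brio leads).
- Small: Alto compares 1, 5, 11, 15 and picks XL; Brio would get 7.
- Medium: Alto compares 13, 5, 4, 14 and picks XL; Brio would get 2.
- Large: Alto compares 8, 11, 10, 3 and picks M; Brio would get 14.
Maximizing over 7, 2, 14, Brio chooses Large. Subgame-perfect outcome: (M, Large) with payoffs (11, 14).
Now find the simultaneous Nash equilibrium.
Alto's best replies: Small→XL; Medium→XL; Large→M.
Brio's best replies: S→Small; M→Small; L→Medium; XL→Small.
The unique mutual best reply is (XL, Small), giving (15, 7).
Sequential outcome (M, Large) differs from the Nash profile (XL, Small).

no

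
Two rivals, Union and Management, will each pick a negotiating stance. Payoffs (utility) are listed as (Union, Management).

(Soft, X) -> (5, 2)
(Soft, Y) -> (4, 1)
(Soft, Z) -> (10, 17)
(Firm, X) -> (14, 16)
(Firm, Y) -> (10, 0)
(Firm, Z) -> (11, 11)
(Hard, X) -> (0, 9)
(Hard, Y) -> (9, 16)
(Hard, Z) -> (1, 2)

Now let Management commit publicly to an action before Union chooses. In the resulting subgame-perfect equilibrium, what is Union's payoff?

Union best-responds to each possible Management move:
- X → Union plays Firm (best of 5, 14, 0); Management gets 16.
- Y → Union plays Firm (best of 4, 10, 9); Management gets 0.
- Z → Union plays Firm (best of 10, 11, 1); Management gets 11.
Among 16, 0, 11, the best is 16 at X. Subgame-perfect outcome: (Firm, X) with payoffs (14, 16).

14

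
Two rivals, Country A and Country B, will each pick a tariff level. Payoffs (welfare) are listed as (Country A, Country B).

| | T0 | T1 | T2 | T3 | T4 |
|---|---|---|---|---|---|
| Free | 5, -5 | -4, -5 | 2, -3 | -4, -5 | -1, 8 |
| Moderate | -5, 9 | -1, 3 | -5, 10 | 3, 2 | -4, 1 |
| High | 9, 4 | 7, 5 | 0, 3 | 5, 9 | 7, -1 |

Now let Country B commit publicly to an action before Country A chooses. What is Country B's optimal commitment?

T3

Work backward from Country A's decision.
- T0: Country A compares 5, -5, 9 and picks High; Country B would get 4.
- T1: Country A compares -4, -1, 7 and picks High; Country B would get 5.
- T2: Country A compares 2, -5, 0 and picks Free; Country B would get -3.
- T3: Country A compares -4, 3, 5 and picks High; Country B would get 9.
- T4: Country A compares -1, -4, 7 and picks High; Country B would get -1.
Among 4, 5, -3, 9, -1, the best is 9 at T3. Subgame-perfect outcome: (High, T3) with payoffs (5, 9).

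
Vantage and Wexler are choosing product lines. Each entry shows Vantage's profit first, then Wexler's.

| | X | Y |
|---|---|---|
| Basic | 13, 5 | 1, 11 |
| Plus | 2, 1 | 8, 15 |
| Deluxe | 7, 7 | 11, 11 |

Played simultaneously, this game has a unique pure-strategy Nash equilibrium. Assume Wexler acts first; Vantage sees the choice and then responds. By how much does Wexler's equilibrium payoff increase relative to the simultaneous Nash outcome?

0

Vantage best-responds to each possible Wexler move:
- X: BR = Basic, leader payoff 5.
- Y: BR = Deluxe, leader payoff 11.
Wexler's induced payoffs are 5, 11, so Wexler commits to Y. Subgame-perfect outcome: (Deluxe, Y) with payoffs (11, 11).
For the simultaneous game, intersect best replies.
Vantage's best replies: X→Basic; Y→Deluxe.
Wexler's best replies: Basic→Y; Plus→Y; Deluxe→Y.
The unique mutual best reply is (Deluxe, Y), giving (11, 11).
Wexler's commitment gain: 11 − 11 = 0.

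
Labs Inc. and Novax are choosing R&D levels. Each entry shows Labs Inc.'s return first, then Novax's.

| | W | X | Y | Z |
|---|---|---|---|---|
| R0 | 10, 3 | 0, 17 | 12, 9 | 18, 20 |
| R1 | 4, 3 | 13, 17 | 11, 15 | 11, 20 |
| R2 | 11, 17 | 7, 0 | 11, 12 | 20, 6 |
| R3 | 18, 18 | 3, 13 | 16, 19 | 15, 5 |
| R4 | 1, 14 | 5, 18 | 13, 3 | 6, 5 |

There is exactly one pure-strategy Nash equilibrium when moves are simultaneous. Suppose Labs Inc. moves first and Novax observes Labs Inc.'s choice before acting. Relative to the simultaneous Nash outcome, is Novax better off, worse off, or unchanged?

Backward induction with Labs Inc. moving first.
- R0 → Novax plays Z (best of 3, 17, 9, 20); Labs Inc. gets 18.
- R1 → Novax plays Z (best of 3, 17, 15, 20); Labs Inc. gets 11.
- R2 → Novax plays W (best of 17, 0, 12, 6); Labs Inc. gets 11.
- R3 → Novax plays Y (best of 18, 13, 19, 5); Labs Inc. gets 16.
- R4 → Novax plays X (best of 14, 18, 3, 5); Labs Inc. gets 5.
Among 18, 11, 11, 16, 5, the best is 18 at R0. Subgame-perfect outcome: (R0, Z) with payoffs (18, 20).
For the simultaneous game, intersect best replies.
Labs Inc.'s best replies: W→R3; X→R1; Y→R3; Z→R2.
Novax's best replies: R0→Z; R1→Z; R2→W; R3→Y; R4→X.
The unique mutual best reply is (R3, Y), giving (16, 19).
Novax earns 20 sequentially versus 19 at the Nash outcome: better off.

better off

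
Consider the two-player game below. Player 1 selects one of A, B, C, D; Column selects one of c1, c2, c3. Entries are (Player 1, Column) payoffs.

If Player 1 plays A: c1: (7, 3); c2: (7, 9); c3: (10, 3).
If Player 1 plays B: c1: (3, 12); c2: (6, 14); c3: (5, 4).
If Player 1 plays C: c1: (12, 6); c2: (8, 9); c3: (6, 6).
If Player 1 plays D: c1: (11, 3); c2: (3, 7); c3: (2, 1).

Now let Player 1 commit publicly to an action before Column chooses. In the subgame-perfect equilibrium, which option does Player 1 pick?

C

Work backward from Column's decision.
- A → Column plays c2 (best of 3, 9, 3); Player 1 gets 7.
- B → Column plays c2 (best of 12, 14, 4); Player 1 gets 6.
- C → Column plays c2 (best of 6, 9, 6); Player 1 gets 8.
- D → Column plays c2 (best of 3, 7, 1); Player 1 gets 3.
Among 7, 6, 8, 3, the best is 8 at C. Subgame-perfect outcome: (C, c2) with payoffs (8, 9).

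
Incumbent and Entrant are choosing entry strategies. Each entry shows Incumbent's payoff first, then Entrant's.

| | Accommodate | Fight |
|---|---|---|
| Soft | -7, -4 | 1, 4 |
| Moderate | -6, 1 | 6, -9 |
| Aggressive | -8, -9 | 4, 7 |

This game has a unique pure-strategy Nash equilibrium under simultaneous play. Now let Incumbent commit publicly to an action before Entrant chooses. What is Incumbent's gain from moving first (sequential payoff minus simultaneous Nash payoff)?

Entrant best-responds to each possible Incumbent move:
- Soft → Entrant plays Fight (best of -4, 4); Incumbent gets 1.
- Moderate → Entrant plays Accommodate (best of 1, -9); Incumbent gets -6.
- Aggressive → Entrant plays Fight (best of -9, 7); Incumbent gets 4.
Maximizing over 1, -6, 4, Incumbent chooses Aggressive. Subgame-perfect outcome: (Aggressive, Fight) with payoffs (4, 7).
Now find the simultaneous Nash equilibrium.
Incumbent's best replies: Accommodate→Moderate; Fight→Moderate.
Entrant's best replies: Soft→Fight; Moderate→Accommodate; Aggressive→Fight.
The unique mutual best reply is (Moderate, Accommodate), giving (-6, 1).
Incumbent's commitment gain: 4 − -6 = 10.

10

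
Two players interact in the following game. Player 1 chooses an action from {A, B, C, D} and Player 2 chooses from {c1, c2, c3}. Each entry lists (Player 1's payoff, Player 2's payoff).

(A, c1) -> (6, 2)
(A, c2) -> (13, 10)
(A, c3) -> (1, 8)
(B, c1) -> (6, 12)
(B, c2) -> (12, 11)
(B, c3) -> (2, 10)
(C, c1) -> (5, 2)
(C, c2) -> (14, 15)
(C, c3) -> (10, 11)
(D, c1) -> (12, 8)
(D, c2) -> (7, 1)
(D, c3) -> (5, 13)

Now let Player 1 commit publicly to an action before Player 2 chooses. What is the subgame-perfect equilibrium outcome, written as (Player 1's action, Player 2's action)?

(C, c2)

Backward induction with Player 1 moving first.
- A: BR = c2, leader payoff 13.
- B: BR = c1, leader payoff 6.
- C: BR = c2, leader payoff 14.
- D: BR = c3, leader payoff 5.
Among 13, 6, 14, 5, the best is 14 at C. Subgame-perfect outcome: (C, c2) with payoffs (14, 15).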